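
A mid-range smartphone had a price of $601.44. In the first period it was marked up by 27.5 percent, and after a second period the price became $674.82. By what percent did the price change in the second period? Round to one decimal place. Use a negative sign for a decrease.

-12.0%

After the first period: $601.44 × 1.275 = $766.836.
Second-period multiplier: $674.82 ÷ $766.836 ≈ 0.88001.
That is a change of -12.0%.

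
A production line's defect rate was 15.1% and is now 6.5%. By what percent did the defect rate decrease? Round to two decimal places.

56.95%

The change is 6.5 − 15.1 = -8.6 percentage points.
Relative to the original 15.1%, that is -8.6 ÷ 15.1 ≈ -56.95%.
So the defect rate fell by 56.95%.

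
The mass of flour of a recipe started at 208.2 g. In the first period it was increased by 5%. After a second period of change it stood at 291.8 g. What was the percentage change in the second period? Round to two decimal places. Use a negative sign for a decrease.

After the first period: 208.2 × 1.05 = 218.61.
Second-period multiplier: 291.8 ÷ 218.61 ≈ 1.334797.
That is a change of 33.48%.

33.48%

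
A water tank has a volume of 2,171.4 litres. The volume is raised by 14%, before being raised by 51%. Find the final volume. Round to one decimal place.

14% increase: 2,171.4 × 1.14 = 2475.396.
After the 51% increase: 2475.396 × 1.51 = 3737.84796 ≈ 3,737.8.

3,737.8 litres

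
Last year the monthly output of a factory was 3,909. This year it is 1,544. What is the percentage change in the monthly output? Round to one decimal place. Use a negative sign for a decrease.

-60.5%

Change: 1,544 − 3,909 = -2,365.
Relative to the original: -2,365 ÷ 3,909 ≈ -60.5%.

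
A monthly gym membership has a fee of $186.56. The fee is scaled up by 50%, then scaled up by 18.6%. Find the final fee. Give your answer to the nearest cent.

$331.89

Each change multiplies by a factor: 1.5 × 1.186 = 1.779.
$186.56 × 1.779 = $331.89024 ≈ $331.89.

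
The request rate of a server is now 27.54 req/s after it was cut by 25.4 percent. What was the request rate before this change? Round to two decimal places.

36.92 req/s

The overall multiplier applied was 0.746.
So the original request rate was 27.54 ÷ 0.746 ≈ 36.92 req/s.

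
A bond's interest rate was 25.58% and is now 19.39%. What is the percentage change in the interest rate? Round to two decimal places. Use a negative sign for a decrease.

-24.20%

The change is 19.39 − 25.58 = -6.19 percentage points.
Relative to the original 25.58%, that is -6.19 ÷ 25.58 ≈ -24.20%.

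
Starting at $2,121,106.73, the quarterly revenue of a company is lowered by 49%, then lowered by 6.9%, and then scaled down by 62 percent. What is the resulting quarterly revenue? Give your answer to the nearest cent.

Each change multiplies by a factor: 0.51 × 0.931 × 0.38 = 0.1804278.
$2,121,106.73 × 0.1804278 = $382706.620859094 ≈ $382,706.62.

$382,706.62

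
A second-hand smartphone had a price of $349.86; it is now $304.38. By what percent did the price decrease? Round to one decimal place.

13.0%

Change: $304.38 − $349.86 = -$45.48.
Relative to the original: -$45.48 ÷ $349.86 ≈ -13.0%.
So the price decreased by 13.0%.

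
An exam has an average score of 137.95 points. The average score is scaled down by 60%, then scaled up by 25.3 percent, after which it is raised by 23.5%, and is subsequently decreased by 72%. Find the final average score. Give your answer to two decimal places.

Each change multiplies by a factor: 0.4 × 1.253 × 1.235 × 0.28 = 0.17331496.
137.95 × 0.17331496 = 23.908798732 ≈ 23.91.

23.91 points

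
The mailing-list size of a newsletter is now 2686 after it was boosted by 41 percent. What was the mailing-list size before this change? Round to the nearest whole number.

The overall multiplier applied was 1.41.
So the original mailing-list size was 2686 ÷ 1.41 ≈ 1905.

1905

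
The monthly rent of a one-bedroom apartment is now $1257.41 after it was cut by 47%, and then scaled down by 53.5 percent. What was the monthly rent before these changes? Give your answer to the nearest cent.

$5102.09

Undoing the 53.5% decrease: $1257.41 ÷ 0.465 ≈ $2704.107527.
Undoing the 47% decrease: $2704.107527 ÷ 0.53 ≈ $5102.09.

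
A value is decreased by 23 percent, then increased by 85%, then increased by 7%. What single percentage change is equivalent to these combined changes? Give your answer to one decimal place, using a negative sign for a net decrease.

The combined multiplier is 0.77 × 1.85 × 1.07 = 1.524215.
That corresponds to an increase of 52.4%.

52.4%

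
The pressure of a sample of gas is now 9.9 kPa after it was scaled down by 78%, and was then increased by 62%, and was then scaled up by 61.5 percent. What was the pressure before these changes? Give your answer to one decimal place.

Undoing the 61.5% increase: 9.9 ÷ 1.615 ≈ 6.130031.
Undoing the 62% increase: 6.130031 ÷ 1.62 ≈ 3.78397.
Undoing the 78% decrease: 3.78397 ÷ 0.22 ≈ 17.2 kPa.

17.2 kPa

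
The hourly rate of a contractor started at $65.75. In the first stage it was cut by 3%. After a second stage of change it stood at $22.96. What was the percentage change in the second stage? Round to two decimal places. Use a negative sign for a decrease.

-64.00%

After the first stage: $65.75 × 0.97 = $63.7775.
Second-stage multiplier: $22.96 ÷ $63.7775 ≈ 0.360002.
That is a change of -64.00%.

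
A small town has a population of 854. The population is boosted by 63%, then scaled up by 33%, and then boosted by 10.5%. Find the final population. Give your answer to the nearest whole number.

After the 63% increase: 854 × 1.63 = 1392.02.
33% increase: 1392.02 × 1.33 = 1851.3866.
10.5% increase: 1851.3866 × 1.105 = 2045.782193 ≈ 2046.

2046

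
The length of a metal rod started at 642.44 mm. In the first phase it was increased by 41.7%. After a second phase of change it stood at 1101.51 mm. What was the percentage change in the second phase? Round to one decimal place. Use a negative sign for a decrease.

21.0%

After the first phase: 642.44 × 1.417 = 910.33748.
Second-phase multiplier: 1101.51 ÷ 910.33748 ≈ 1.21.
That is a change of 21.0%.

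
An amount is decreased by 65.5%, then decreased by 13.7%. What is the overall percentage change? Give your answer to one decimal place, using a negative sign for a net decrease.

The combined multiplier is 0.345 × 0.863 = 0.297735.
That corresponds to a decrease of 70.2%.

-70.2%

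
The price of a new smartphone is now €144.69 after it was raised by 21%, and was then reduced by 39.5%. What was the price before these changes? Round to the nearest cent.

Undoing the 39.5% decrease: €144.69 ÷ 0.605 ≈ €239.157025.
Undoing the 21% increase: €239.157025 ÷ 1.21 ≈ €197.65.

€197.65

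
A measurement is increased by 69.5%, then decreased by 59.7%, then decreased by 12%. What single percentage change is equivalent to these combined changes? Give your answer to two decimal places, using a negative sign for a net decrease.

-39.89%

A 69.5% increase multiplies by 1.695.
Then a 59.7% decrease: 1.695 × 0.403 = 0.683085.
Then a 12% decrease: 0.683085 × 0.88 = 0.6011148.
Overall factor 0.6011148, i.e. -39.89%.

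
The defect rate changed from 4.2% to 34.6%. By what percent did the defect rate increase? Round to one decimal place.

The change is 34.6 − 4.2 = 30.4 percentage points.
Relative to the original 4.2%, that is 30.4 ÷ 4.2 ≈ 723.8%.
So the defect rate rose by 723.8%.

723.8%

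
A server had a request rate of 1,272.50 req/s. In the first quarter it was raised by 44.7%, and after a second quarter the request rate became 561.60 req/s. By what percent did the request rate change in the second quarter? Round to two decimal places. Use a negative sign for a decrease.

-69.50%

After the first quarter: 1,272.50 × 1.447 = 1841.3075.
Second-quarter multiplier: 561.60 ÷ 1841.3075 ≈ 0.305001.
That is a change of -69.50%.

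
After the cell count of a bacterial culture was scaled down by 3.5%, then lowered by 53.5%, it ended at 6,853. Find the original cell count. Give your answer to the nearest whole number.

15,272

The overall multiplier applied was 0.965 × 0.465 = 0.448725.
So the original cell count was 6,853 ÷ 0.448725 ≈ 15,272.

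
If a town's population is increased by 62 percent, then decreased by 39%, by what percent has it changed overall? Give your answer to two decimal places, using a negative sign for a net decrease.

A 62% increase multiplies by 1.62.
Then a 39% decrease: 1.62 × 0.61 = 0.9882.
Overall factor 0.9882, i.e. -1.18%.

-1.18%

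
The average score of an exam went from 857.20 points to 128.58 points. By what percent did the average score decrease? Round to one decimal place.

Change: 128.58 − 857.20 = -728.62.
Relative to the original: -728.62 ÷ 857.20 = -85.0%.
So the average score decreased by 85.0%.

85.0%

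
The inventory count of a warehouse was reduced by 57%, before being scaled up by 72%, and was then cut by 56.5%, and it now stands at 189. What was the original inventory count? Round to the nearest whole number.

Undoing the 56.5% decrease: 189 ÷ 0.435 ≈ 434.482759.
Undoing the 72% increase: 434.482759 ÷ 1.72 ≈ 252.606255.
Undoing the 57% decrease: 252.606255 ÷ 0.43 ≈ 587.

587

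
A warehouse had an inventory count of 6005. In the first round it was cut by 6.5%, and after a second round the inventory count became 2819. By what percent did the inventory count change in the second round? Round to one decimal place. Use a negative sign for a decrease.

After the first round: 6005 × 0.935 = 5614.675.
Second-round multiplier: 2819 ÷ 5614.675 ≈ 0.50208.
That is a change of -49.8%.

-49.8%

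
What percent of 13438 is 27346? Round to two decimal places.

203.50%

27346 ÷ 13438 ≈ 203.50%.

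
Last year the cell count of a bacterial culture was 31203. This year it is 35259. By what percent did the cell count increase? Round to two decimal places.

13.00%

Change: 35259 − 31203 = 4056.
Relative to the original: 4056 ÷ 31203 ≈ 13.00%.
So the cell count increased by 13.00%.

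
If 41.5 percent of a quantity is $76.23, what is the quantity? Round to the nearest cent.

$76.23 ÷ 0.415 ≈ $183.69.

$183.69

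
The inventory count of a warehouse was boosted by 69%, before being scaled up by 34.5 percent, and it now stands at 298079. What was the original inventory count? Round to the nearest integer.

131136

Undoing the 34.5% increase: 298079 ÷ 1.345 ≈ 221620.074349.
Undoing the 69% increase: 221620.074349 ÷ 1.69 ≈ 131136.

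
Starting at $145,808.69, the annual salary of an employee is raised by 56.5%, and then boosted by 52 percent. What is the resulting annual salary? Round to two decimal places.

$346,849.71

Apply the 56.5% increase: $145,808.69 × 1.565 = $228190.59985.
Apply the 52% increase: $228190.59985 × 1.52 = $346849.711772 ≈ $346,849.71.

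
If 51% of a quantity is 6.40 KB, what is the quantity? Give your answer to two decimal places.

12.55 KB

6.40 KB ÷ 0.51 ≈ 12.55 KB.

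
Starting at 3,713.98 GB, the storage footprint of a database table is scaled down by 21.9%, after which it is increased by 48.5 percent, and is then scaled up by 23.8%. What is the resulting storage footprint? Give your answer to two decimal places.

Each change multiplies by a factor: 0.781 × 1.485 × 1.238 = 1.43581383.
3,713.98 × 1.43581383 = 5332.5838483434 ≈ 5,332.58.

5,332.58 GB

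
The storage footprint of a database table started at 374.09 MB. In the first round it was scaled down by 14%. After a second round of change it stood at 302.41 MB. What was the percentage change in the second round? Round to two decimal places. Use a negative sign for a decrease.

After the first round: 374.09 × 0.86 = 321.7174.
Second-round multiplier: 302.41 ÷ 321.7174 ≈ 0.939986.
That is a change of -6.00%.

-6.00%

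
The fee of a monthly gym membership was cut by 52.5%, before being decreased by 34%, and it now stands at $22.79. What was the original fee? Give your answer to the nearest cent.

The overall multiplier applied was 0.475 × 0.66 = 0.3135.
So the original fee was $22.79 ÷ 0.3135 ≈ $72.70.

$72.70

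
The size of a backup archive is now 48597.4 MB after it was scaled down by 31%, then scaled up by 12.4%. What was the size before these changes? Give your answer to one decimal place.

The overall multiplier applied was 0.69 × 1.124 = 0.77556.
So the original size was 48597.4 ÷ 0.77556 ≈ 62661.0 MB.

62661.0 MB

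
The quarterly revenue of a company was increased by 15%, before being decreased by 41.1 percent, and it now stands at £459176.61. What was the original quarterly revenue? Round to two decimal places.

Undoing the 41.1% decrease: £459176.61 ÷ 0.589 ≈ £779586.774194.
Undoing the 15% increase: £779586.774194 ÷ 1.15 ≈ £677901.54.

£677901.54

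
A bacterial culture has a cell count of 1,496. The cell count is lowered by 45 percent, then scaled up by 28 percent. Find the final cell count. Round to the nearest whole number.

Each change multiplies by a factor: 0.55 × 1.28 = 0.704.
1,496 × 0.704 = 1053.184 ≈ 1,053.

1,053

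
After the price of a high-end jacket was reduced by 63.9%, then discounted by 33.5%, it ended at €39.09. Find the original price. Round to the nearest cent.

The overall multiplier applied was 0.361 × 0.665 = 0.240065.
So the original price was €39.09 ÷ 0.240065 ≈ €162.83.

€162.83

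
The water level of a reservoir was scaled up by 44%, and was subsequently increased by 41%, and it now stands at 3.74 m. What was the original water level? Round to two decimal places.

1.84 m

The overall multiplier applied was 1.44 × 1.41 = 2.0304.
So the original water level was 3.74 ÷ 2.0304 ≈ 1.84 m.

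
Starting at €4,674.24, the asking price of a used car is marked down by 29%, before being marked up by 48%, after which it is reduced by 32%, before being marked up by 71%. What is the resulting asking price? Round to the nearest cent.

€5,711.31

Each change multiplies by a factor: 0.71 × 1.48 × 0.68 × 1.71 = 1.22187024.
€4,674.24 × 1.22187024 = €5711.3147506176 ≈ €5,711.31.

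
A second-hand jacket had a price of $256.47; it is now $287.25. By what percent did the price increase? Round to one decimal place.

12.0%

Change: $287.25 − $256.47 = $30.78.
Relative to the original: $30.78 ÷ $256.47 ≈ 12.0%.
So the price increased by 12.0%.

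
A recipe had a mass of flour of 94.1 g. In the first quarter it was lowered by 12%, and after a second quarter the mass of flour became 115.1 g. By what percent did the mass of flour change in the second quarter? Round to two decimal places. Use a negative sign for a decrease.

39.00%

After the first quarter: 94.1 × 0.88 = 82.808.
Second-quarter multiplier: 115.1 ÷ 82.808 ≈ 1.389962.
That is a change of 39.00%.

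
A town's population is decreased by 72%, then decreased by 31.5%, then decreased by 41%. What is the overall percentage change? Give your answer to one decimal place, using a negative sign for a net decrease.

-88.7%

A 72% decrease multiplies by 0.28.
Then a 31.5% decrease: 0.28 × 0.685 = 0.1918.
Then a 41% decrease: 0.1918 × 0.59 = 0.113162.
Overall factor 0.113162, i.e. -88.7%.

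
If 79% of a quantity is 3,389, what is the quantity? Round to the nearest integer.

4,290

3,389 ÷ 0.79 ≈ 4,290.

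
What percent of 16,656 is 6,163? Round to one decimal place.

6,163 ÷ 16,656 ≈ 37.0%.

37.0%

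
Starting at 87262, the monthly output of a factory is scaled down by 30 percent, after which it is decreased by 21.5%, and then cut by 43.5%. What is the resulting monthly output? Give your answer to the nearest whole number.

27092

Apply the 30% decrease: 87262 × 0.7 = 61083.4.
21.5% decrease: 61083.4 × 0.785 = 47950.469.
After the 43.5% decrease: 47950.469 × 0.565 = 27092.014985 ≈ 27092.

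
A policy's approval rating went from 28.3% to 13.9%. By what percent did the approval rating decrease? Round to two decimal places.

The change is 13.9 − 28.3 = -14.4 percentage points.
Relative to the original 28.3%, that is -14.4 ÷ 28.3 ≈ -50.88%.
So the approval rating fell by 50.88%.

50.88%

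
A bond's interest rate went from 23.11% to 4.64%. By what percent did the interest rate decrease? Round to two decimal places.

The change is 4.64 − 23.11 = -18.47 percentage points.
Relative to the original 23.11%, that is -18.47 ÷ 23.11 ≈ -79.92%.
So the interest rate fell by 79.92%.

79.92%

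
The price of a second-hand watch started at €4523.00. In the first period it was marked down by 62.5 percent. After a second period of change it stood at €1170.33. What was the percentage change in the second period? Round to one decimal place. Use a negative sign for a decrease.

-31.0%

After the first period: €4523.00 × 0.375 = €1696.125.
Second-period multiplier: €1170.33 ÷ €1696.125 ≈ 0.69.
That is a change of -31.0%.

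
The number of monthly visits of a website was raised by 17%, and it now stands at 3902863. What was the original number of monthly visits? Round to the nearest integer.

The overall multiplier applied was 1.17.
So the original number of monthly visits was 3902863 ÷ 1.17 ≈ 3335780.

3335780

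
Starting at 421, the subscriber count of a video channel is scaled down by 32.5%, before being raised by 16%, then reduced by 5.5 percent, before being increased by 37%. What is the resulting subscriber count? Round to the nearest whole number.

32.5% decrease: 421 × 0.675 = 284.175.
After the 16% increase: 284.175 × 1.16 = 329.643.
Apply the 5.5% decrease: 329.643 × 0.945 = 311.512635.
Apply the 37% increase: 311.512635 × 1.37 = 426.77230995 ≈ 427.

427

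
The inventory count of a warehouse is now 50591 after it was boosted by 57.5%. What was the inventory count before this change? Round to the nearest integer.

The overall multiplier applied was 1.575.
So the original inventory count was 50591 ÷ 1.575 ≈ 32121.

32121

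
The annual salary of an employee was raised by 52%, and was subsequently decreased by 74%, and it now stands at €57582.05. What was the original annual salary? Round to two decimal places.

€145703.57

The overall multiplier applied was 1.52 × 0.26 = 0.3952.
So the original annual salary was €57582.05 ÷ 0.3952 ≈ €145703.57.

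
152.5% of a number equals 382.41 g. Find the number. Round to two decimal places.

382.41 g ÷ 1.525 ≈ 250.76 g.

250.76 g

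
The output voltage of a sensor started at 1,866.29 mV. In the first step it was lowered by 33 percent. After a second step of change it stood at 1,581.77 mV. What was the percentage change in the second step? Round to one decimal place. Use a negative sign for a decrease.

26.5%

After the first step: 1,866.29 × 0.67 = 1250.4143.
Second-step multiplier: 1,581.77 ÷ 1250.4143 ≈ 1.265.
That is a change of 26.5%.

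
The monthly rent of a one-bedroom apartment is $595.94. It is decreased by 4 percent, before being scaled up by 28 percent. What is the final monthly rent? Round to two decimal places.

4% decrease: $595.94 × 0.96 = $572.1024.
Apply the 28% increase: $572.1024 × 1.28 = $732.291072 ≈ $732.29.

$732.29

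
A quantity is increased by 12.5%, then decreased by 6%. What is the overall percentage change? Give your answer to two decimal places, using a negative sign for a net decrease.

A 12.5% increase multiplies by 1.125.
Then a 6% decrease: 1.125 × 0.94 = 1.0575.
Overall factor 1.0575, i.e. 5.75%.

5.75%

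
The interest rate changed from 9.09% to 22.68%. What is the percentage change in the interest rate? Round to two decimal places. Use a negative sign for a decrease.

The change is 22.68 − 9.09 = 13.59 percentage points.
Relative to the original 9.09%, that is 13.59 ÷ 9.09 ≈ 149.50%.

149.50%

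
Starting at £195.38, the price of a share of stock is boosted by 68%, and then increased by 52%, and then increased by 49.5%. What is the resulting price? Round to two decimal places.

After the 68% increase: £195.38 × 1.68 = £328.2384.
After the 52% increase: £328.2384 × 1.52 = £498.922368.
49.5% increase: £498.922368 × 1.495 = £745.88894016 ≈ £745.89.

£745.89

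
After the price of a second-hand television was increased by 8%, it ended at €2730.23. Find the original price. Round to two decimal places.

€2527.99

The overall multiplier applied was 1.08.
So the original price was €2730.23 ÷ 1.08 ≈ €2527.99.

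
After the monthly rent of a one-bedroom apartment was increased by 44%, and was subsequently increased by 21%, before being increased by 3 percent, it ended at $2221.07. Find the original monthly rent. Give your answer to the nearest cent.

Undoing the 3% increase: $2221.07 ÷ 1.03 ≈ $2156.378641.
Undoing the 21% increase: $2156.378641 ÷ 1.21 ≈ $1782.131108.
Undoing the 44% increase: $1782.131108 ÷ 1.44 ≈ $1237.59.

$1237.59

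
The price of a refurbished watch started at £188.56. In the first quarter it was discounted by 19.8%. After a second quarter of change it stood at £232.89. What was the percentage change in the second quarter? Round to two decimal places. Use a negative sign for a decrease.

After the first quarter: £188.56 × 0.802 = £151.22512.
Second-quarter multiplier: £232.89 ÷ £151.22512 ≈ 1.540022.
That is a change of 54.00%.

54.00%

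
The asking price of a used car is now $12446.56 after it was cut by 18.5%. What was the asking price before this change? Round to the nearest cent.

The overall multiplier applied was 0.815.
So the original asking price was $12446.56 ÷ 0.815 ≈ $15271.85.

$15271.85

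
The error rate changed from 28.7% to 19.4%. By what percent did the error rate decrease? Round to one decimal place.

The change is 19.4 − 28.7 = -9.3 percentage points.
Relative to the original 28.7%, that is -9.3 ÷ 28.7 ≈ -32.4%.
So the error rate fell by 32.4%.

32.4%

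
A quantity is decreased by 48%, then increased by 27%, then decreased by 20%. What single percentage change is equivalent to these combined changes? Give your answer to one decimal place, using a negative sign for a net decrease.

The combined multiplier is 0.52 × 1.27 × 0.8 = 0.52832.
That corresponds to a decrease of 47.2%.

-47.2%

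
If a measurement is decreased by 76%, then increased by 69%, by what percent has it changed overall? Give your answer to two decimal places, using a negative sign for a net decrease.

A 76% decrease multiplies by 0.24.
Then a 69% increase: 0.24 × 1.69 = 0.4056.
Overall factor 0.4056, i.e. -59.44%.

-59.44%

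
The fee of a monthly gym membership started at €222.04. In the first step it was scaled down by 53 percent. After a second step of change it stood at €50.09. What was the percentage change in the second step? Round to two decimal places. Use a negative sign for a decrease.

After the first step: €222.04 × 0.47 = €104.3588.
Second-step multiplier: €50.09 ÷ €104.3588 ≈ 0.479979.
That is a change of -52.00%.

-52.00%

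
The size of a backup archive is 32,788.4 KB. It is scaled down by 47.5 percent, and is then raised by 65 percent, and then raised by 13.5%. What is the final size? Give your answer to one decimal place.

32,237.3 KB

Each change multiplies by a factor: 0.525 × 1.65 × 1.135 = 0.98319375.
32,788.4 × 0.98319375 = 32237.3499525 ≈ 32,237.3.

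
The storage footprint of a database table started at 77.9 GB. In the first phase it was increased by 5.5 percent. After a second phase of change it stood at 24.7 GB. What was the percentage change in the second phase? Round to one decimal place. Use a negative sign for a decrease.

After the first phase: 77.9 × 1.055 = 82.1845.
Second-phase multiplier: 24.7 ÷ 82.1845 ≈ 0.30054.
That is a change of -69.9%.

-69.9%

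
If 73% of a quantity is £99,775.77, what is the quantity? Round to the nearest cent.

£136,679.14

£99,775.77 ÷ 0.73 ≈ £136,679.14.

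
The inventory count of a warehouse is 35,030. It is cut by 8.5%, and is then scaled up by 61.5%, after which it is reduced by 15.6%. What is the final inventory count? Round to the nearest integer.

Apply the 8.5% decrease: 35,030 × 0.915 = 32052.45.
After the 61.5% increase: 32052.45 × 1.615 = 51764.70675.
15.6% decrease: 51764.70675 × 0.844 = 43689.412497 ≈ 43,689.

43,689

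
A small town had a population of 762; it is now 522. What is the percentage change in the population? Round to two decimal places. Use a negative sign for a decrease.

-31.50%

Change: 522 − 762 = -240.
Relative to the original: -240 ÷ 762 ≈ -31.50%.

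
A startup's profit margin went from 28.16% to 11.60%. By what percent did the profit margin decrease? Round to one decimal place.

The change is 11.60 − 28.16 = -16.56 percentage points.
Relative to the original 28.16%, that is -16.56 ÷ 28.16 ≈ -58.8%.
So the profit margin fell by 58.8%.

58.8%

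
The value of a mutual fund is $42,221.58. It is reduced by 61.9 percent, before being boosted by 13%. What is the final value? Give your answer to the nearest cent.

Each change multiplies by a factor: 0.381 × 1.13 = 0.43053.
$42,221.58 × 0.43053 = $18177.6568374 ≈ $18,177.66.

$18,177.66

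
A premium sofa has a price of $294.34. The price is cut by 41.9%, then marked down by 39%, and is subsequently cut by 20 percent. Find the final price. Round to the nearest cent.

Each change multiplies by a factor: 0.581 × 0.61 × 0.8 = 0.283528.
$294.34 × 0.283528 = $83.45363152 ≈ $83.45.

$83.45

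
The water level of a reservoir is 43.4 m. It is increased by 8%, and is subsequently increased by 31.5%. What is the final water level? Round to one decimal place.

Each change multiplies by a factor: 1.08 × 1.315 = 1.4202.
43.4 × 1.4202 = 61.63668 ≈ 61.6.

61.6 m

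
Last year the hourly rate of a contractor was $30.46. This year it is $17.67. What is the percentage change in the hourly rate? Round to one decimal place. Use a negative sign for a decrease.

-42.0%

Change: $17.67 − $30.46 = -$12.79.
Relative to the original: -$12.79 ÷ $30.46 ≈ -42.0%.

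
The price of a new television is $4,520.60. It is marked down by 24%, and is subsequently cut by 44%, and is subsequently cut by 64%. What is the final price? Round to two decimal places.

Each change multiplies by a factor: 0.76 × 0.56 × 0.36 = 0.153216.
$4,520.60 × 0.153216 = $692.6282496 ≈ $692.63.

$692.63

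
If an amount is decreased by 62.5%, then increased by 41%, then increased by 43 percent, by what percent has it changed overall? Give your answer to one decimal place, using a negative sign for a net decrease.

-24.4%

A 62.5% decrease multiplies by 0.375.
Then a 41% increase: 0.375 × 1.41 = 0.52875.
Then a 43% increase: 0.52875 × 1.43 = 0.7561125.
Overall factor 0.7561125, i.e. -24.4%.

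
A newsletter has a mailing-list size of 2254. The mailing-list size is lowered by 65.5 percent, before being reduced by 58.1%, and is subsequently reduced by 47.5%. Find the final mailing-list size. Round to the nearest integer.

Apply the 65.5% decrease: 2254 × 0.345 = 777.63.
58.1% decrease: 777.63 × 0.419 = 325.82697.
Apply the 47.5% decrease: 325.82697 × 0.525 = 171.05915925 ≈ 171.

171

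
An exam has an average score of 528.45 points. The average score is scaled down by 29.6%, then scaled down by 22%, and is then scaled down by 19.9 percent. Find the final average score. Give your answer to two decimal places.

29.6% decrease: 528.45 × 0.704 = 372.0288.
After the 22% decrease: 372.0288 × 0.78 = 290.182464.
Apply the 19.9% decrease: 290.182464 × 0.801 = 232.436153664 ≈ 232.44.

232.44 points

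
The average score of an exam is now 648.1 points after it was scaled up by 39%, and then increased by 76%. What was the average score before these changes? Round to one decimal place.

264.9 points

The overall multiplier applied was 1.39 × 1.76 = 2.4464.
So the original average score was 648.1 ÷ 2.4464 ≈ 264.9 points.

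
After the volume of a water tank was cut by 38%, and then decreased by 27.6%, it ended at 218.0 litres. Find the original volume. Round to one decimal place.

485.7 litres

Undoing the 27.6% decrease: 218.0 ÷ 0.724 ≈ 301.104972.
Undoing the 38% decrease: 301.104972 ÷ 0.62 ≈ 485.7 litres.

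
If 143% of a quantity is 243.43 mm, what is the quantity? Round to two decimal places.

243.43 mm ÷ 1.43 ≈ 170.23 mm.

170.23 mm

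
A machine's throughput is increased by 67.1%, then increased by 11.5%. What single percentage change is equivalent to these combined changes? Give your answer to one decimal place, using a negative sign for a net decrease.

86.3%

A 67.1% increase multiplies by 1.671.
Then an 11.5% increase: 1.671 × 1.115 = 1.863165.
Overall factor 1.863165, i.e. 86.3%.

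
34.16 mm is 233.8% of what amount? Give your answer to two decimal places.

14.61 mm

34.16 mm ÷ 2.338 ≈ 14.61 mm.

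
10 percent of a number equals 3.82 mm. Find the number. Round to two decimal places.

38.20 mm

3.82 mm ÷ 0.1 = 38.20 mm.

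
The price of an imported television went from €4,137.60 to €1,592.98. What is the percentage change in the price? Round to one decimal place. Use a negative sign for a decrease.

-61.5%

Change: €1,592.98 − €4,137.60 = -€2,544.62.
Relative to the original: -€2,544.62 ÷ €4,137.60 ≈ -61.5%.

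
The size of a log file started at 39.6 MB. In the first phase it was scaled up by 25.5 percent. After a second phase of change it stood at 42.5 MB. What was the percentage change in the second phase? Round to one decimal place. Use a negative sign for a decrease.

After the first phase: 39.6 × 1.255 = 49.698.
Second-phase multiplier: 42.5 ÷ 49.698 ≈ 0.85517.
That is a change of -14.5%.

-14.5%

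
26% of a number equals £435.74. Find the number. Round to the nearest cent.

£1675.92

£435.74 ÷ 0.26 ≈ £1675.92.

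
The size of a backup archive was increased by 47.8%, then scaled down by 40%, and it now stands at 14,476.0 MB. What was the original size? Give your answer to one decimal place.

The overall multiplier applied was 1.478 × 0.6 = 0.8868.
So the original size was 14,476.0 ÷ 0.8868 ≈ 16,323.9 MB.

16,323.9 MB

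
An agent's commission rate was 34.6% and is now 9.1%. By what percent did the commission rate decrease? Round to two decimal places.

73.70%

The change is 9.1 − 34.6 = -25.5 percentage points.
Relative to the original 34.6%, that is -25.5 ÷ 34.6 ≈ -73.70%.
So the commission rate fell by 73.70%.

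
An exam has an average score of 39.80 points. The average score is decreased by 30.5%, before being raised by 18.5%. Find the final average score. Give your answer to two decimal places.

32.78 points

After the 30.5% decrease: 39.80 × 0.695 = 27.661.
After the 18.5% increase: 27.661 × 1.185 = 32.778285 ≈ 32.78.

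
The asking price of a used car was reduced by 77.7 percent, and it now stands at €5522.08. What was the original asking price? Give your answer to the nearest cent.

€24762.69

The overall multiplier applied was 0.223.
So the original asking price was €5522.08 ÷ 0.223 ≈ €24762.69.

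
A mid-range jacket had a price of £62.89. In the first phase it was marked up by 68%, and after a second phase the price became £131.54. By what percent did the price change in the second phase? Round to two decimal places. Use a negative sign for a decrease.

After the first phase: £62.89 × 1.68 = £105.6552.
Second-phase multiplier: £131.54 ÷ £105.6552 ≈ 1.244993.
That is a change of 24.50%.

24.50%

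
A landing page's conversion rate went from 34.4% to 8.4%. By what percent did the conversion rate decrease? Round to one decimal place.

75.6%

The change is 8.4 − 34.4 = -26.0 percentage points.
Relative to the original 34.4%, that is -26.0 ÷ 34.4 ≈ -75.6%.
So the conversion rate fell by 75.6%.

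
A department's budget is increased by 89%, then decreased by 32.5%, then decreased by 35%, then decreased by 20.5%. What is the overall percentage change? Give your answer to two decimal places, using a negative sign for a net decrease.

-34.08%

An 89% increase multiplies by 1.89.
Then a 32.5% decrease: 1.89 × 0.675 = 1.27575.
Then a 35% decrease: 1.27575 × 0.65 = 0.8292375.
Then a 20.5% decrease: 0.8292375 × 0.795 = 0.6592438125.
Overall factor 0.6592438125, i.e. -34.08%.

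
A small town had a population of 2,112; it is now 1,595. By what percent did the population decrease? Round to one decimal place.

24.5%

Change: 1,595 − 2,112 = -517.
Relative to the original: -517 ÷ 2,112 ≈ -24.5%.
So the population decreased by 24.5%.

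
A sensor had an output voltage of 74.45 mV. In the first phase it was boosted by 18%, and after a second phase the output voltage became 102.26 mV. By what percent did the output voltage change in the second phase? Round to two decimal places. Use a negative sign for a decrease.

16.40%

After the first phase: 74.45 × 1.18 = 87.851.
Second-phase multiplier: 102.26 ÷ 87.851 ≈ 1.164016.
That is a change of 16.40%.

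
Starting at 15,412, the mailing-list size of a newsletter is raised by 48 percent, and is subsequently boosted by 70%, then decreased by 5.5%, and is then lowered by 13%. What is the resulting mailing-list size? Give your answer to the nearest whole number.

After the 48% increase: 15,412 × 1.48 = 22809.76.
Apply the 70% increase: 22809.76 × 1.7 = 38776.592.
Apply the 5.5% decrease: 38776.592 × 0.945 = 36643.87944.
13% decrease: 36643.87944 × 0.87 = 31880.1751128 ≈ 31,880.

31,880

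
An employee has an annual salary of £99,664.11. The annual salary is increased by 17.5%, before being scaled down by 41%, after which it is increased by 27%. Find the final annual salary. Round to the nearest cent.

£87,747.02

Each change multiplies by a factor: 1.175 × 0.59 × 1.27 = 0.8804275.
£99,664.11 × 0.8804275 = £87747.023207025 ≈ £87,747.02.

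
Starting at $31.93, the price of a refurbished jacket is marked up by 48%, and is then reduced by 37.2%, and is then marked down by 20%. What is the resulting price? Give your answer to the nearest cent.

Each change multiplies by a factor: 1.48 × 0.628 × 0.8 = 0.743552.
$31.93 × 0.743552 = $23.74161536 ≈ $23.74.

$23.74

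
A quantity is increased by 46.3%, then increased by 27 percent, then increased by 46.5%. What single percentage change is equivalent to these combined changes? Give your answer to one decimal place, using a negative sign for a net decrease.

172.2%

The combined multiplier is 1.463 × 1.27 × 1.465 = 2.72198465.
That corresponds to an increase of 172.2%.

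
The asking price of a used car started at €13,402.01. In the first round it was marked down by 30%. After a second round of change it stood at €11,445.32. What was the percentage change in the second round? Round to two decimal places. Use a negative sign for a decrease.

22.00%

After the first round: €13,402.01 × 0.7 = €9381.407.
Second-round multiplier: €11,445.32 ÷ €9381.407 ≈ 1.22.
That is a change of 22.00%.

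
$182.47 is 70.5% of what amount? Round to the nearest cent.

$258.82

$182.47 ÷ 0.705 ≈ $258.82.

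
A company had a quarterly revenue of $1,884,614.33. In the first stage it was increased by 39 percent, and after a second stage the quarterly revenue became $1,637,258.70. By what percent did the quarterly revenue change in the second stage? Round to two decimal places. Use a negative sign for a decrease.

After the first stage: $1,884,614.33 × 1.39 = $2619613.9187.
Second-stage multiplier: $1,637,258.70 ÷ $2619613.9187 ≈ 0.625.
That is a change of -37.50%.

-37.50%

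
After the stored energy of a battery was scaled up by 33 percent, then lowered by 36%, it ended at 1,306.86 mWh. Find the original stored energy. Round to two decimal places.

1,535.31 mWh

The overall multiplier applied was 1.33 × 0.64 = 0.8512.
So the original stored energy was 1,306.86 ÷ 0.8512 ≈ 1,535.31 mWh.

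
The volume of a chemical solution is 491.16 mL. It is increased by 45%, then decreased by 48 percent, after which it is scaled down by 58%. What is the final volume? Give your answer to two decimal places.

45% increase: 491.16 × 1.45 = 712.182.
Apply the 48% decrease: 712.182 × 0.52 = 370.33464.
58% decrease: 370.33464 × 0.42 = 155.5405488 ≈ 155.54.

155.54 mL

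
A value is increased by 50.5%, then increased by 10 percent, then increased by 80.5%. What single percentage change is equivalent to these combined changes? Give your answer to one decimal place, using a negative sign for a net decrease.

The combined multiplier is 1.505 × 1.1 × 1.805 = 2.9881775.
That corresponds to an increase of 198.8%.

198.8%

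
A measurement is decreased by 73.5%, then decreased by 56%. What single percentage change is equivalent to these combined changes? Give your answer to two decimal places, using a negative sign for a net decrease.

-88.34%

A 73.5% decrease multiplies by 0.265.
Then a 56% decrease: 0.265 × 0.44 = 0.1166.
Overall factor 0.1166, i.e. -88.34%.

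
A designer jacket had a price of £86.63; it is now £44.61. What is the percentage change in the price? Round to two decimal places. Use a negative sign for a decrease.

Change: £44.61 − £86.63 = -£42.02.
Relative to the original: -£42.02 ÷ £86.63 ≈ -48.51%.

-48.51%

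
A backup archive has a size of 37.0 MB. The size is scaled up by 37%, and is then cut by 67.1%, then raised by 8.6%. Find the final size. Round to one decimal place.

18.1 MB

After the 37% increase: 37.0 × 1.37 = 50.69.
67.1% decrease: 50.69 × 0.329 = 16.67701.
Apply the 8.6% increase: 16.67701 × 1.086 = 18.11123286 ≈ 18.1.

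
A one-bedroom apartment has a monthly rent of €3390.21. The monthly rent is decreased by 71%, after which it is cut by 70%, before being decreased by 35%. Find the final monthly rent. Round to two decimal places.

€191.72

After the 71% decrease: €3390.21 × 0.29 = €983.1609.
After the 70% decrease: €983.1609 × 0.3 = €294.94827.
After the 35% decrease: €294.94827 × 0.65 = €191.7163755 ≈ €191.72.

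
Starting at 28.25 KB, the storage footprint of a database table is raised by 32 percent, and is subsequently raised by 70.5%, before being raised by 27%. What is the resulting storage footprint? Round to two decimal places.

32% increase: 28.25 × 1.32 = 37.29.
After the 70.5% increase: 37.29 × 1.705 = 63.57945.
After the 27% increase: 63.57945 × 1.27 = 80.7459015 ≈ 80.75.

80.75 KB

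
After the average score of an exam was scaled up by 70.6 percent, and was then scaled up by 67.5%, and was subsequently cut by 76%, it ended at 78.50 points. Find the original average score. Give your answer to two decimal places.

Undoing the 76% decrease: 78.50 ÷ 0.24 ≈ 327.083333.
Undoing the 67.5% increase: 327.083333 ÷ 1.675 ≈ 195.273632.
Undoing the 70.6% increase: 195.273632 ÷ 1.706 ≈ 114.46 points.

114.46 points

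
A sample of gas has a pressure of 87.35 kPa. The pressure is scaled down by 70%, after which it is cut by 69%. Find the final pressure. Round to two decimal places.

8.12 kPa

Each change multiplies by a factor: 0.3 × 0.31 = 0.093.
87.35 × 0.093 = 8.12355 ≈ 8.12.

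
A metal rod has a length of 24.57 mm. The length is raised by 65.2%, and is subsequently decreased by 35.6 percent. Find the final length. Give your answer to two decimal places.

26.14 mm

Each change multiplies by a factor: 1.652 × 0.644 = 1.063888.
24.57 × 1.063888 = 26.13972816 ≈ 26.14.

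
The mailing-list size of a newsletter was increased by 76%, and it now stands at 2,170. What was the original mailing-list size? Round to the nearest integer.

1,233

The overall multiplier applied was 1.76.
So the original mailing-list size was 2,170 ÷ 1.76 ≈ 1,233.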